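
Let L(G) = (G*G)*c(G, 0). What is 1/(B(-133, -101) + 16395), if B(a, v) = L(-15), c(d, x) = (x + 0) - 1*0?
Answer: 1/16395 ≈ 6.0994e-5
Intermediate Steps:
c(d, x) = x (c(d, x) = x + 0 = x)
L(G) = 0 (L(G) = (G*G)*0 = G²*0 = 0)
B(a, v) = 0
1/(B(-133, -101) + 16395) = 1/(0 + 16395) = 1/16395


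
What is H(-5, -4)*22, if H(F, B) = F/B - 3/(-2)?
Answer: 121/2 ≈ 60.500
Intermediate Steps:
H(F, B) = 3/2 + F/B (H(F, B) = F/B - 3*(-½) = F/B + 3/2 = 3/2 + F/B)
H(-5, -4)*22 = (3/2 - 5/(-4))*22 = (3/2 - 5*(-¼))*22 = (3/2 + 5/4)*22 = (11/4)*22 = 121/2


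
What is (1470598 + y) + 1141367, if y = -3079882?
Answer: -467917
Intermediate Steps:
(1470598 + y) + 1141367 = (1470598 - 3079882) + 1141367 = -1609284 + 1141367 = -467917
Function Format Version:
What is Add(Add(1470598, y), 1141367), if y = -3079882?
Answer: -467917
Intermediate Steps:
Add(Add(1470598, y), 1141367) = Add(Add(1470598, -3079882), 1141367) = Add(-1609284, 1141367) = -467917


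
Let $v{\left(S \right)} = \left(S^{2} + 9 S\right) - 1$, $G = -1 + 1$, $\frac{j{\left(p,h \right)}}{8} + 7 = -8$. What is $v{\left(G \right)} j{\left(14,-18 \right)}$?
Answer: $120$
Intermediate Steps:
$j{\left(p,h \right)} = -120$ ($j{\left(p,h \right)} = -56 + 8 \left(-8\right) = -56 - 64 = -120$)
$G = 0$
$v{\left(S \right)} = -1 + S^{2} + 9 S$
$v{\left(G \right)} j{\left(14,-18 \right)} = \left(-1 + 0^{2} + 9 \cdot 0\right) \left(-120\right) = \left(-1 + 0 + 0\right) \left(-120\right) = \left(-1\right) \left(-120\right) = 120$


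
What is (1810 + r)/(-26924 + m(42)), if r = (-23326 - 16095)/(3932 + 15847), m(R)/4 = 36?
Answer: -2750813/40744740 ≈ -0.067513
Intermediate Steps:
m(R) = 144 (m(R) = 4*36 = 144)
r = -39421/19779 ≈ -1.9931
(1810 + r)/(-26924 + m(42)) = (1810 - 39421/19779)/(-26924 + 144) = (35760569/19779)/(-26780) = (35760569/19779)*(-1/26780) = -2750813/40744740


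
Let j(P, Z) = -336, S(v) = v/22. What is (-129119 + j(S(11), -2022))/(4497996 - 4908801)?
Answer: 1523/4833 ≈ 0.31512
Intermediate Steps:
S(v) = v/22 (S(v) = v*(1/22) = v/22)
(-129119 + j(S(11), -2022))/(4497996 - 4908801) = (-129119 - 336)/(4497996 - 4908801) = -129455/(-410805) = -129455*(-1/410805) = 1523/4833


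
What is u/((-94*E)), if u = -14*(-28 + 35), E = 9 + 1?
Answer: 49/470 ≈ 0.10426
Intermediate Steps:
E = 10
u = -98 (u = -14*7 = -98)
u/((-94*E)) = -98/((-94*10)) = -98/(-940) = -98*(-1/940) = 49/470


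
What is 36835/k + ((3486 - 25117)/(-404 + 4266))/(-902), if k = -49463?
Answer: -127245672387/172305547612 ≈ -0.73849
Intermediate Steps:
36835/k + ((3486 - 25117)/(-404 + 4266))/(-902) = 36835/(-49463) + ((3486 - 25117)/(-404 + 4266))/(-902) = 36835*(-1/49463) - 21631/3862*(-1/902) = -36835/49463 - 21631*1/3862*(-1/902) = -36835/49463 - 21631/3862*(-1/902) = -36835/49463 + 21631/3483524 = -127245672387/172305547612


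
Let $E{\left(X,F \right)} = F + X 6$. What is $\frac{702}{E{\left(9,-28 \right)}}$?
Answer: $27$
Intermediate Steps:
$E{\left(X,F \right)} = F + 6 X$
$\frac{702}{E{\left(9,-28 \right)}} = \frac{702}{-28 + 6 \cdot 9} = \frac{702}{-28 + 54} = \frac{702}{26} = 702 \cdot \frac{1}{26} = 27$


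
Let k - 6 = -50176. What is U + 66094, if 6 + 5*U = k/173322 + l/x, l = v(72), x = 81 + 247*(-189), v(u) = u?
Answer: 24714866263649/373942215 ≈ 66093.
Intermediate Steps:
k = -50170 (k = 6 - 50176 = -50170)
x = -46602 (x = 81 - 46683 = -46602)
l = 72
U = -470494561/373942215 (U = -6/5 + (-50170/173322 + 72/(-46602))/5 = -6/5 + (-50170*1/173322 + 72*(-1/46602))/5 = -6/5 + (-25085/86661 - 4/2589)/5 = -6/5 + (1/5)*(-21763903/74788443) = -6/5 - 21763903/373942215 = -470494561/373942215 ≈ -1.2582)
U + 66094 = -470494561/373942215 + 66094 = 24714866263649/373942215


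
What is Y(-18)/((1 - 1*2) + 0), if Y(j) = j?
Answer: 18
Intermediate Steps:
Y(-18)/((1 - 1*2) + 0) = -18/((1 - 1*2) + 0) = -18/((1 - 2) + 0) = -18/(-1 + 0) = -18/(-1) = -1*(-18) = 18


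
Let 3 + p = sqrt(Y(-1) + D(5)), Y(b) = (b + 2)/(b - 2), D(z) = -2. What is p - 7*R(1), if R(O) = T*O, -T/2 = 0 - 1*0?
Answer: -3 + I*sqrt(21)/3 ≈ -3.0 + 1.5275*I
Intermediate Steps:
T = 0 (T = -2*(0 - 1*0) = -2*(0 + 0) = -2*0 = 0)
Y(b) = (2 + b)/(-2 + b)
R(O) = 0 (R(O) = 0*O = 0)
p = -3 + I*sqrt(21)/3 (p = -3 + sqrt((2 - 1)/(-2 - 1) - 2) = -3 + sqrt(1/(-3) - 2) = -3 + sqrt(-1/3*1 - 2) = -3 + sqrt(-1/3 - 2) = -3 + sqrt(-7/3) = -3 + I*sqrt(21)/3 ≈ -3.0 + 1.5275*I)
p - 7*R(1) = (-3 + I*sqrt(21)/3) - 7*0 = (-3 + I*sqrt(21)/3) + 0 = -3 + I*sqrt(21)/3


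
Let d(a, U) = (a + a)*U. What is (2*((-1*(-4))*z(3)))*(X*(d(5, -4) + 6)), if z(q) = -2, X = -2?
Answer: -1088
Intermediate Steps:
d(a, U) = 2*U*a (d(a, U) = (2*a)*U = 2*U*a)
(2*((-1*(-4))*z(3)))*(X*(d(5, -4) + 6)) = (2*(-1*(-4)*(-2)))*(-2*(2*(-4)*5 + 6)) = (2*(4*(-2)))*(-2*(-40 + 6)) = (2*(-8))*(-2*(-34)) = -16*68 = -1088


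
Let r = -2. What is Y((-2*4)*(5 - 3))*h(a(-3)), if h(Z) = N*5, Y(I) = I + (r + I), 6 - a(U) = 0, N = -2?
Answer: 340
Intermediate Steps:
a(U) = 6 (a(U) = 6 - 1*0 = 6 + 0 = 6)
Y(I) = -2 + 2*I (Y(I) = I + (-2 + I) = -2 + 2*I)
h(Z) = -10 (h(Z) = -2*5 = -10)
Y((-2*4)*(5 - 3))*h(a(-3)) = (-2 + 2*((-2*4)*(5 - 3)))*(-10) = (-2 + 2*(-8*2))*(-10) = (-2 + 2*(-16))*(-10) = (-2 - 32)*(-10) = -34*(-10) = 340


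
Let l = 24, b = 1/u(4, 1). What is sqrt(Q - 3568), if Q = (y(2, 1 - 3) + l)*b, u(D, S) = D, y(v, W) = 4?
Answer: I*sqrt(3561) ≈ 59.674*I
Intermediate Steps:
b = 1/4 ≈ 0.25000
Q = 7 (Q = (4 + 24)*(1/4) = 28*(1/4) = 7)
sqrt(Q - 3568) = sqrt(7 - 3568) = sqrt(-3561) = I*sqrt(3561)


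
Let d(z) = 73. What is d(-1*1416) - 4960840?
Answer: -4960767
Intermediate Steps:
d(-1*1416) - 4960840 = 73 - 4960840 = -4960767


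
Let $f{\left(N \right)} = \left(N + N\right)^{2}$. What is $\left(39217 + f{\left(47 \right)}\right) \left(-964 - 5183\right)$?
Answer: $-295381791$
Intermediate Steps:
$f{\left(N \right)} = 4 N^{2}$ ($f{\left(N \right)} = \left(2 N\right)^{2} = 4 N^{2}$)
$\left(39217 + f{\left(47 \right)}\right) \left(-964 - 5183\right) = \left(39217 + 4 \cdot 47^{2}\right) \left(-964 - 5183\right) = \left(39217 + 4 \cdot 2209\right) \left(-6147\right) = \left(39217 + 8836\right) \left(-6147\right) = 48053 \left(-6147\right) = -295381791$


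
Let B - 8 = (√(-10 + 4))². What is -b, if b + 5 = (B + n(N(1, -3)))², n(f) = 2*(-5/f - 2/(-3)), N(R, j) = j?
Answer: -355/9 ≈ -39.444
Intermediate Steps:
n(f) = 4/3 - 10/f (n(f) = 2*(-5/f - 2*(-⅓)) = 2*(-5/f + ⅔) = 2*(⅔ - 5/f) = 4/3 - 10/f)
B = 2 (B = 8 + (√(-10 + 4))² = 8 + (√(-6))² = 8 + (I*√6)² = 8 - 6 = 2)
b = 355/9 (b = -5 + (2 + (4/3 - 10/(-3)))² = -5 + (2 + (4/3 - 10*(-⅓)))² = -5 + (2 + (4/3 + 10/3))² = -5 + (2 + 14/3)² = -5 + (20/3)² = -5 + 400/9 = 355/9 ≈ 39.444)
-b = -1*355/9 = -355/9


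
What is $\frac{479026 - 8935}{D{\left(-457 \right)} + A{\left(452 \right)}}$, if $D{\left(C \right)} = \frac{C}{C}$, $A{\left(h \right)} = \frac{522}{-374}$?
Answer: $- \frac{87907017}{74} \approx -1.1879 \cdot 10^{6}$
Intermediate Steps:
$A{\left(h \right)} = - \frac{261}{187}$ ($A{\left(h \right)} = 522 \left(- \frac{1}{374}\right) = - \frac{261}{187}$)
$D{\left(C \right)} = 1$
$\frac{479026 - 8935}{D{\left(-457 \right)} + A{\left(452 \right)}} = \frac{479026 - 8935}{1 - \frac{261}{187}} = \frac{470091}{- \frac{74}{187}} = 470091 \left(- \frac{187}{74}\right) = - \frac{87907017}{74}$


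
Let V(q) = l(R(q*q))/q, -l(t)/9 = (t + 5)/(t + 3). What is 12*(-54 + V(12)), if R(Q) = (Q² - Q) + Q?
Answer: -4541847/6913 ≈ -657.00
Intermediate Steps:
R(Q) = Q²
l(t) = -9*(5 + t)/(3 + t) (l(t) = -9*(t + 5)/(t + 3) = -9*(5 + t)/(3 + t))
V(q) = 9*(-5 - q⁴)/(q*(3 + q⁴)) (V(q) = (9*(-5 - (q*q)²)/(3 + (q*q)²))/q = (9*(-5 - (q²)²)/(3 + (q²)²))/q = (9*(-5 - q⁴)/(3 + q⁴))/q = 9*(-5 - q⁴)/(q*(3 + q⁴)))
12*(-54 + V(12)) = 12*(-54 + 9*(-5 - 1*12⁴)/(12*(3 + 12⁴))) = 12*(-54 + 9*(1/12)*(-5 - 1*20736)/(3 + 20736)) = 12*(-54 + 9*(1/12)*(-5 - 20736)/20739) = 12*(-54 + 9*(1/12)*(1/20739)*(-20741)) = 12*(-54 - 20741/27652) = 12*(-1513949/27652) = -4541847/6913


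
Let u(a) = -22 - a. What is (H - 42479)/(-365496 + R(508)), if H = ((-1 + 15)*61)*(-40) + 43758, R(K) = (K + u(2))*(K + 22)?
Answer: 32881/108976 ≈ 0.30173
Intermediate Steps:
R(K) = (-24 + K)*(22 + K) (R(K) = (K + (-22 - 1*2))*(K + 22) = (K + (-22 - 2))*(22 + K) = (K - 24)*(22 + K) = (-24 + K)*(22 + K))
H = 9598 (H = (14*61)*(-40) + 43758 = 854*(-40) + 43758 = -34160 + 43758 = 9598)
(H - 42479)/(-365496 + R(508)) = (9598 - 42479)/(-365496 + (-528 + 508² - 2*508)) = -32881/(-365496 + (-528 + 258064 - 1016)) = -32881/(-365496 + 256520) = -32881/(-108976) = -32881*(-1/108976) = 32881/108976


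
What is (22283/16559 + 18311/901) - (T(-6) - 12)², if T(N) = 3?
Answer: -885203547/14919659 ≈ -59.331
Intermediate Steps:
(22283/16559 + 18311/901) - (T(-6) - 12)² = (22283/16559 + 18311/901) - (3 - 12)² = (22283*(1/16559) + 18311*(1/901)) - 1*(-9)² = (22283/16559 + 18311/901) - 1*81 = 323288832/14919659 - 81 = -885203547/14919659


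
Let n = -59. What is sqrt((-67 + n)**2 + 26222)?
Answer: sqrt(42098) ≈ 205.18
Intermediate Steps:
sqrt((-67 + n)**2 + 26222) = sqrt((-67 - 59)**2 + 26222) = sqrt((-126)**2 + 26222) = sqrt(15876 + 26222) = sqrt(42098)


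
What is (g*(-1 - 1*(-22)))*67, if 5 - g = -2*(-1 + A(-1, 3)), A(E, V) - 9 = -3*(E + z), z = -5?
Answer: 80199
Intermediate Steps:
A(E, V) = 24 - 3*E (A(E, V) = 9 - 3*(E - 5) = 9 - 3*(-5 + E) = 9 + (15 - 3*E) = 24 - 3*E)
g = 57 (g = 5 - (-2)*(-1 + (24 - 3*(-1))) = 5 - (-2)*(-1 + (24 + 3)) = 5 - (-2)*(-1 + 27) = 5 - (-2)*26 = 5 - 1*(-52) = 5 + 52 = 57)
(g*(-1 - 1*(-22)))*67 = (57*(-1 - 1*(-22)))*67 = (57*(-1 + 22))*67 = (57*21)*67 = 1197*67 = 80199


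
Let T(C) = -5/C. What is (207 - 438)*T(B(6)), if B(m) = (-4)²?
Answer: 1155/16 ≈ 72.188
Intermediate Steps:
B(m) = 16
(207 - 438)*T(B(6)) = (207 - 438)*(-5/16) = -(-1155)/16 = -231*(-5/16) = 1155/16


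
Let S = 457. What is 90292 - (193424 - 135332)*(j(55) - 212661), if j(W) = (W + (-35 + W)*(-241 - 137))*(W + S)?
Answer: 235575988624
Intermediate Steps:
j(W) = (457 + W)*(13230 - 377*W) (j(W) = (W + (-35 + W)*(-241 - 137))*(W + 457) = (W + (-35 + W)*(-378))*(457 + W) = (W + (13230 - 378*W))*(457 + W) = (13230 - 377*W)*(457 + W) = (457 + W)*(13230 - 377*W))
90292 - (193424 - 135332)*(j(55) - 212661) = 90292 - (193424 - 135332)*((6046110 - 159059*55 - 377*55²) - 212661) = 90292 - 58092*((6046110 - 8748245 - 377*3025) - 212661) = 90292 - 58092*((6046110 - 8748245 - 1140425) - 212661) = 90292 - 58092*(-3842560 - 212661) = 90292 - 58092*(-4055221) = 90292 - 1*(-235575898332) = 90292 + 235575898332 = 235575988624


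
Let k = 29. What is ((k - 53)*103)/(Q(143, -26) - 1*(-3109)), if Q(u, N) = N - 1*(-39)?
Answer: -1236/1561 ≈ -0.79180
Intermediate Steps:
Q(u, N) = 39 + N (Q(u, N) = N + 39 = 39 + N)
((k - 53)*103)/(Q(143, -26) - 1*(-3109)) = ((29 - 53)*103)/((39 - 26) - 1*(-3109)) = (-24*103)/(13 + 3109) = -2472/3122 = -2472*1/3122 = -1236/1561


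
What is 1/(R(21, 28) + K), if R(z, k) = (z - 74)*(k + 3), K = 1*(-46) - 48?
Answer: -1/1737 ≈ -0.00057571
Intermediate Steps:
K = -94 (K = -46 - 48 = -94)
R(z, k) = (-74 + z)*(3 + k)
1/(R(21, 28) + K) = 1/((-222 - 74*28 + 3*21 + 28*21) - 94) = 1/((-222 - 2072 + 63 + 588) - 94) = 1/(-1643 - 94) = 1/(-1737) = -1/1737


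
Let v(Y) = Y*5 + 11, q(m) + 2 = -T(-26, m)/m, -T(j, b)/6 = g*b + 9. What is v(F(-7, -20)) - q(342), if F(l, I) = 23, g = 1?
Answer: 2315/19 ≈ 121.84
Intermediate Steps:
T(j, b) = -54 - 6*b (T(j, b) = -6*(1*b + 9) = -6*(b + 9) = -6*(9 + b) = -54 - 6*b)
q(m) = -2 - (-54 - 6*m)/m
v(Y) = 11 + 5*Y (v(Y) = 5*Y + 11 = 11 + 5*Y)
v(F(-7, -20)) - q(342) = (11 + 5*23) - (4 + 54/342) = (11 + 115) - (4 + 54*(1/342)) = 126 - (4 + 3/19) = 126 - 1*79/19 = 126 - 79/19 = 2315/19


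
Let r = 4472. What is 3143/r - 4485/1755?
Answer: -74569/40248 ≈ -1.8527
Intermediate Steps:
3143/r - 4485/1755 = 3143/4472 - 4485/1755 = 3143*(1/4472) - 4485*1/1755 = 3143/4472 - 23/9 = -74569/40248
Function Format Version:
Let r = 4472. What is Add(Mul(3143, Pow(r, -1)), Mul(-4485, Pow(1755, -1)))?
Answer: Rational(-74569, 40248) ≈ -1.8527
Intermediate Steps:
Add(Mul(3143, Pow(r, -1)), Mul(-4485, Pow(1755, -1))) = Add(Mul(3143, Pow(4472, -1)), Mul(-4485, Pow(1755, -1))) = Add(Mul(3143, Rational(1, 4472)), Mul(-4485, Rational(1, 1755))) = Add(Rational(3143, 4472), Rational(-23, 9)) = Rational(-74569, 40248)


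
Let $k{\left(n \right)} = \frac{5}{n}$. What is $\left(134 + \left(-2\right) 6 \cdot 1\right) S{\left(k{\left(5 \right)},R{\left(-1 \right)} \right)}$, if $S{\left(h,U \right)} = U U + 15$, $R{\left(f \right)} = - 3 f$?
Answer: $2928$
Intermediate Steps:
$S{\left(h,U \right)} = 15 + U^{2}$ ($S{\left(h,U \right)} = U^{2} + 15 = 15 + U^{2}$)
$\left(134 + \left(-2\right) 6 \cdot 1\right) S{\left(k{\left(5 \right)},R{\left(-1 \right)} \right)} = \left(134 + \left(-2\right) 6 \cdot 1\right) \left(15 + \left(\left(-3\right) \left(-1\right)\right)^{2}\right) = \left(134 - 12\right) \left(15 + 3^{2}\right) = \left(134 - 12\right) \left(15 + 9\right) = 122 \cdot 24 = 2928$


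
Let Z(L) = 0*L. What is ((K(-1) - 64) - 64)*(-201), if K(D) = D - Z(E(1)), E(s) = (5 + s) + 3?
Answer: 25929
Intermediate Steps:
E(s) = 8 + s
Z(L) = 0
K(D) = D (K(D) = D - 1*0 = D + 0 = D)
((K(-1) - 64) - 64)*(-201) = ((-1 - 64) - 64)*(-201) = (-65 - 64)*(-201) = -129*(-201) = 25929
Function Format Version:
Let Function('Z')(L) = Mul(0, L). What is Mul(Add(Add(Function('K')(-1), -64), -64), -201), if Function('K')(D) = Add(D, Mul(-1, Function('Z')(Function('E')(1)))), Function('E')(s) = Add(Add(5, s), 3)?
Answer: 25929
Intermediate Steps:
Function('E')(s) = Add(8, s)
Function('Z')(L) = 0
Function('K')(D) = D (Function('K')(D) = Add(D, Mul(-1, 0)) = Add(D, 0) = D)
Mul(Add(Add(Function('K')(-1), -64), -64), -201) = Mul(Add(Add(-1, -64), -64), -201) = Mul(Add(-65, -64), -201) = Mul(-129, -201) = 25929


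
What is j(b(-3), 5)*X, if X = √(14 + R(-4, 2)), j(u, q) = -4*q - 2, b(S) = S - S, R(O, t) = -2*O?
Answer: -22*√22 ≈ -103.19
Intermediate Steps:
b(S) = 0
j(u, q) = -2 - 4*q
X = √22 (X = √(14 - 2*(-4)) = √(14 + 8) = √22 ≈ 4.6904)
j(b(-3), 5)*X = (-2 - 4*5)*√22 = (-2 - 20)*√22 = -22*√22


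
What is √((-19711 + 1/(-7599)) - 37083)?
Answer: I*√3279558235593/7599 ≈ 238.31*I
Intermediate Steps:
√((-19711 + 1/(-7599)) - 37083) = √((-19711 - 1/7599) - 37083) = √(-149783890/7599 - 37083) = √(-431577607/7599) = I*√3279558235593/7599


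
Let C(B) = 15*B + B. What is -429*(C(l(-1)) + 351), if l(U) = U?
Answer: -143715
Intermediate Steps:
C(B) = 16*B
-429*(C(l(-1)) + 351) = -429*(16*(-1) + 351) = -429*(-16 + 351) = -429*335 = -143715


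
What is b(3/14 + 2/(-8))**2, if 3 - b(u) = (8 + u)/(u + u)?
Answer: 52441/4 ≈ 13110.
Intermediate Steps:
b(u) = 3 - (8 + u)/(2*u) (b(u) = 3 - (8 + u)/(u + u) = 3 - (8 + u)/(2*u))
b(3/14 + 2/(-8))**2 = (5/2 - 4/(3/14 + 2/(-8)))**2 = (5/2 - 4/(3*(1/14) + 2*(-1/8)))**2 = (5/2 - 4/(3/14 - 1/4))**2 = (5/2 - 4/(-1/28))**2 = (5/2 - 4*(-28))**2 = (5/2 + 112)**2 = (229/2)**2 = 52441/4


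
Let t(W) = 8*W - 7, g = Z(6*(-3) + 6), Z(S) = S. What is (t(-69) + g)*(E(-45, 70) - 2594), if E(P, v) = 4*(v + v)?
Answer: 1161414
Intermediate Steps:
g = -12 (g = 6*(-3) + 6 = -18 + 6 = -12)
E(P, v) = 8*v (E(P, v) = 4*(2*v) = 8*v)
t(W) = -7 + 8*W
(t(-69) + g)*(E(-45, 70) - 2594) = ((-7 + 8*(-69)) - 12)*(8*70 - 2594) = ((-7 - 552) - 12)*(560 - 2594) = (-559 - 12)*(-2034) = -571*(-2034) = 1161414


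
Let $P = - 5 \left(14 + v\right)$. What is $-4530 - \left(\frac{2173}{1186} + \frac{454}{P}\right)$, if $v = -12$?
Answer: $- \frac{26604543}{5930} \approx -4486.4$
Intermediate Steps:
$P = -10$ ($P = - 5 \left(14 - 12\right) = \left(-5\right) 2 = -10$)
$-4530 - \left(\frac{2173}{1186} + \frac{454}{P}\right) = -4530 - \left(- \frac{227}{5} + \frac{2173}{1186}\right) = -4530 - - \frac{258357}{5930} = -4530 + \left(- \frac{2173}{1186} + \frac{227}{5}\right) = -4530 + \frac{258357}{5930} = - \frac{26604543}{5930}$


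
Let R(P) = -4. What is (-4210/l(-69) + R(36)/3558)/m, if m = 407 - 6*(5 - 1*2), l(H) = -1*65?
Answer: 1497892/8996403 ≈ 0.16650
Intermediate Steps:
l(H) = -65
m = 389 (m = 407 - 6*(5 - 2) = 407 - 6*3 = 407 - 18 = 389)
(-4210/l(-69) + R(36)/3558)/m = (-4210/(-65) - 4/3558)/389 = (-4210*(-1/65) - 4*1/3558)*(1/389) = (842/13 - 2/1779)*(1/389) = (1497892/23127)*(1/389) = 1497892/8996403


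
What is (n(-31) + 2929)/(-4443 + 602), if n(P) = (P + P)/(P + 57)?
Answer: -38046/49933 ≈ -0.76194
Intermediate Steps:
n(P) = 2*P/(57 + P) (n(P) = (2*P)/(57 + P) = 2*P/(57 + P))
(n(-31) + 2929)/(-4443 + 602) = (2*(-31)/(57 - 31) + 2929)/(-4443 + 602) = (2*(-31)/26 + 2929)/(-3841) = (2*(-31)*(1/26) + 2929)*(-1/3841) = (-31/13 + 2929)*(-1/3841) = (38046/13)*(-1/3841) = -38046/49933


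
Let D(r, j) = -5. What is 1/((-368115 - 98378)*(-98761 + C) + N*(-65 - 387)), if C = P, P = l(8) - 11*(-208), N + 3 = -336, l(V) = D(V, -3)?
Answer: 1/45006464882 ≈ 2.2219e-11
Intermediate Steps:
l(V) = -5
N = -339 (N = -3 - 336 = -339)
P = 2283 (P = -5 - 11*(-208) = -5 + 2288 = 2283)
C = 2283
1/((-368115 - 98378)*(-98761 + C) + N*(-65 - 387)) = 1/((-368115 - 98378)*(-98761 + 2283) - 339*(-65 - 387)) = 1/(-466493*(-96478) - 339*(-452)) = 1/(45006311654 + 153228) = 1/45006464882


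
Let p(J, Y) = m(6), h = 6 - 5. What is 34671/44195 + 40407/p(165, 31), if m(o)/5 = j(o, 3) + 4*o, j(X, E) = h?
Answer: 358024248/1104875 ≈ 324.04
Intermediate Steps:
h = 1
j(X, E) = 1
m(o) = 5 + 20*o (m(o) = 5*(1 + 4*o) = 5 + 20*o)
p(J, Y) = 125 (p(J, Y) = 5 + 20*6 = 5 + 120 = 125)
34671/44195 + 40407/p(165, 31) = 34671/44195 + 40407/125 = 358024248/1104875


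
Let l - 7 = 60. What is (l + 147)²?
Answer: 45796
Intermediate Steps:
l = 67 (l = 7 + 60 = 67)
(l + 147)² = (67 + 147)² = 214² = 45796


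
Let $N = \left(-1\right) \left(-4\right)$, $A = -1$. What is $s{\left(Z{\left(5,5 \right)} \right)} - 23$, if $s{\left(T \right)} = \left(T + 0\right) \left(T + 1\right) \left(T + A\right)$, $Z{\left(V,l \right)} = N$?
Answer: $37$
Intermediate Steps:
$N = 4$
$Z{\left(V,l \right)} = 4$
$s{\left(T \right)} = T \left(1 + T\right) \left(-1 + T\right)$ ($s{\left(T \right)} = \left(T + 0\right) \left(T + 1\right) \left(T - 1\right) = T \left(1 + T\right) \left(-1 + T\right)$)
$s{\left(Z{\left(5,5 \right)} \right)} - 23 = \left(4^{3} - 4\right) - 23 = \left(64 - 4\right) - 23 = 60 - 23 = 37$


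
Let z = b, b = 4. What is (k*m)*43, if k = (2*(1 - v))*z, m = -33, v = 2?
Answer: 11352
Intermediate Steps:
z = 4
k = -8 (k = (2*(1 - 1*2))*4 = (2*(1 - 2))*4 = (2*(-1))*4 = -2*4 = -8)
(k*m)*43 = -8*(-33)*43 = 264*43 = 11352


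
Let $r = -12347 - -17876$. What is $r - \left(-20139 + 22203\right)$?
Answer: $3465$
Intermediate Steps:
$r = 5529$ ($r = -12347 + 17876 = 5529$)
$r - \left(-20139 + 22203\right) = 5529 - \left(-20139 + 22203\right) = 5529 - 2064 = 3465$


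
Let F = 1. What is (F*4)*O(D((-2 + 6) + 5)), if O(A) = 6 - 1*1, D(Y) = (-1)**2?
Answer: 20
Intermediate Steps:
D(Y) = 1
O(A) = 5 (O(A) = 6 - 1 = 5)
(F*4)*O(D((-2 + 6) + 5)) = (1*4)*5 = 4*5 = 20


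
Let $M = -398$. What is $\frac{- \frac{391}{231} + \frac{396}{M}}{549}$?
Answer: $- \frac{123547}{25236981} \approx -0.0048955$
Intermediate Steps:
$\frac{- \frac{391}{231} + \frac{396}{M}}{549} = \frac{- \frac{391}{231} + \frac{396}{-398}}{549} = \left(\left(-391\right) \frac{1}{231} + 396 \left(- \frac{1}{398}\right)\right) \frac{1}{549} = \left(- \frac{391}{231} - \frac{198}{199}\right) \frac{1}{549} = \left(- \frac{123547}{45969}\right) \frac{1}{549} = - \frac{123547}{25236981}$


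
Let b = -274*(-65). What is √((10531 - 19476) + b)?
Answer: 3*√985 ≈ 94.154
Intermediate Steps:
b = 17810
√((10531 - 19476) + b) = √((10531 - 19476) + 17810) = √(-8945 + 17810) = √8865 = 3*√985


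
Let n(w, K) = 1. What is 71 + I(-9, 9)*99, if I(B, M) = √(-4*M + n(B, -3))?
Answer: 71 + 99*I*√35 ≈ 71.0 + 585.69*I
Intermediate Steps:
I(B, M) = √(1 - 4*M) (I(B, M) = √(-4*M + 1) = √(1 - 4*M))
71 + I(-9, 9)*99 = 71 + √(1 - 4*9)*99 = 71 + √(1 - 36)*99 = 71 + √(-35)*99 = 71 + (I*√35)*99 = 71 + 99*I*√35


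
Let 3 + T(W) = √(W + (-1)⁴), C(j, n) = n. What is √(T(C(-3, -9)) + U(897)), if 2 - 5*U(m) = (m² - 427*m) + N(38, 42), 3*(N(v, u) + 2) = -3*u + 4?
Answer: √(-18970215 + 450*I*√2)/15 ≈ 0.0048705 + 290.37*I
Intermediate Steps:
N(v, u) = -⅔ - u (N(v, u) = -2 + (-3*u + 4)/3 = -2 + (4 - 3*u)/3 = -2 + (4/3 - u) = -⅔ - u)
T(W) = -3 + √(1 + W) (T(W) = -3 + √(W + (-1)⁴) = -3 + √(W + 1) = -3 + √(1 + W))
U(m) = 134/15 - m²/5 + 427*m/5 (U(m) = ⅖ - ((m² - 427*m) + (-⅔ - 1*42))/5 = ⅖ - ((m² - 427*m) + (-⅔ - 42))/5 = ⅖ - ((m² - 427*m) - 128/3)/5 = ⅖ - (-128/3 + m² - 427*m)/5 = ⅖ + (128/15 - m²/5 + 427*m/5) = 134/15 - m²/5 + 427*m/5)
√(T(C(-3, -9)) + U(897)) = √((-3 + √(1 - 9)) + (134/15 - ⅕*897² + (427/5)*897)) = √((-3 + √(-8)) + (134/15 - ⅕*804609 + 383019/5)) = √((-3 + 2*I*√2) + (134/15 - 804609/5 + 383019/5)) = √((-3 + 2*I*√2) - 1264636/15) = √(-1264681/15 + 2*I*√2)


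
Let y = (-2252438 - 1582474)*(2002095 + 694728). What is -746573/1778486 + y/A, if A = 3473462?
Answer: -9196622550153488831/3088751769266 ≈ -2.9775e+6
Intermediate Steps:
y = -10342078884576 (y = -3834912*2696823 = -10342078884576)
-746573/1778486 + y/A = -746573/1778486 - 10342078884576/3473462 = -746573*1/1778486 - 10342078884576*1/3473462 = -746573/1778486 - 5171039442288/1736731 = -9196622550153488831/3088751769266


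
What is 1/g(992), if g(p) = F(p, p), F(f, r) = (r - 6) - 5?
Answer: 1/981 ≈ 0.0010194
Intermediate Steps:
F(f, r) = -11 + r (F(f, r) = (-6 + r) - 5 = -11 + r)
g(p) = -11 + p
1/g(992) = 1/(-11 + 992) = 1/981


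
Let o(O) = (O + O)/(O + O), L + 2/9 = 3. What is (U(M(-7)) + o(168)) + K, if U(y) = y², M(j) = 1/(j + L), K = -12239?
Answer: -17671591/1444 ≈ -12238.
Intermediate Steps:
L = 25/9 (L = -2/9 + 3 = 25/9 ≈ 2.7778)
M(j) = 1/(25/9 + j) (M(j) = 1/(j + 25/9) = 1/(25/9 + j))
o(O) = 1 (o(O) = (2*O)/((2*O)) = (2*O)*(1/(2*O)) = 1)
(U(M(-7)) + o(168)) + K = ((9/(25 + 9*(-7)))² + 1) - 12239 = ((9/(25 - 63))² + 1) - 12239 = ((9/(-38))² + 1) - 12239 = ((9*(-1/38))² + 1) - 12239 = ((-9/38)² + 1) - 12239 = (81/1444 + 1) - 12239 = 1525/1444 - 12239 = -17671591/1444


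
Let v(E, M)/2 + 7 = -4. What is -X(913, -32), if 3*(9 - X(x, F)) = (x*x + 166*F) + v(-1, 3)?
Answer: 828208/3 ≈ 2.7607e+5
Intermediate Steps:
v(E, M) = -22 (v(E, M) = -14 + 2*(-4) = -14 - 8 = -22)
X(x, F) = 49/3 - 166*F/3 - x²/3 (X(x, F) = 9 - ((x*x + 166*F) - 22)/3 = 9 - ((x² + 166*F) - 22)/3 = 9 - (-22 + x² + 166*F)/3 = 9 + (22/3 - 166*F/3 - x²/3) = 49/3 - 166*F/3 - x²/3)
-X(913, -32) = -(49/3 - 166/3*(-32) - ⅓*913²) = -(49/3 + 5312/3 - ⅓*833569) = -(49/3 + 5312/3 - 833569/3) = -1*(-828208/3) = 828208/3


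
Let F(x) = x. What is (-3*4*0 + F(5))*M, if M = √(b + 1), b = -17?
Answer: 20*I ≈ 20.0*I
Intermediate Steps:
M = 4*I (M = √(-17 + 1) = √(-16) = 4*I ≈ 4.0*I)
(-3*4*0 + F(5))*M = (-3*4*0 + 5)*(4*I) = (-12*0 + 5)*(4*I) = (0 + 5)*(4*I) = 5*(4*I) = 20*I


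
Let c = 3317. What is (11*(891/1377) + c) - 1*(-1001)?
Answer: 73527/17 ≈ 4325.1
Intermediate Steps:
(11*(891/1377) + c) - 1*(-1001) = (11*(891/1377) + 3317) - 1*(-1001) = (11*(891*(1/1377)) + 3317) + 1001 = (11*(11/17) + 3317) + 1001 = (121/17 + 3317) + 1001 = 56510/17 + 1001 = 73527/17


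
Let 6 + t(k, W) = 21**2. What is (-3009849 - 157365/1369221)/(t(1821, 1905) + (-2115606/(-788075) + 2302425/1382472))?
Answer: -7918795214427120654800/1155912559658284641 ≈ -6850.7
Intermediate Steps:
t(k, W) = 435 (t(k, W) = -6 + 21**2 = -6 + 441 = 435)
(-3009849 - 157365/1369221)/(t(1821, 1905) + (-2115606/(-788075) + 2302425/1382472)) = (-3009849 - 157365/1369221)/(435 + (-2115606/(-788075) + 2302425/1382472)) = (-3009849 - 157365*1/1369221)/(435 + (-2115606*(-1/788075) + 2302425*(1/1382472))) = (-3009849 - 52455/456407)/(435 + (2115606/788075 + 255825/153608)) = -1373716204998/(456407*(435 + 526583293323/121054624600)) = -1373716204998/(456407*53185344994323/121054624600) = -1373716204998/456407*121054624600/53185344994323 = -7918795214427120654800/1155912559658284641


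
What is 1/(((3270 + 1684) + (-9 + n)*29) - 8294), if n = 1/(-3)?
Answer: -3/10832 ≈ -0.00027696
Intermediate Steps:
n = -1/3 ≈ -0.33333
1/(((3270 + 1684) + (-9 + n)*29) - 8294) = 1/(((3270 + 1684) + (-9 - 1/3)*29) - 8294) = 1/((4954 - 28/3*29) - 8294) = 1/((4954 - 812/3) - 8294) = 1/(14050/3 - 8294) = 1/(-10832/3) = -3/10832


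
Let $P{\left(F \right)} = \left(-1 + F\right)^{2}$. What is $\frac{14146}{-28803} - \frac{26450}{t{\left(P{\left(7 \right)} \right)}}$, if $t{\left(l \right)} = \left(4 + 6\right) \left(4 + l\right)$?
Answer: $- \frac{15349955}{230424} \approx -66.616$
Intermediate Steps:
$t{\left(l \right)} = 40 + 10 l$ ($t{\left(l \right)} = 10 \left(4 + l\right) = 40 + 10 l$)
$\frac{14146}{-28803} - \frac{26450}{t{\left(P{\left(7 \right)} \right)}} = \frac{14146}{-28803} - \frac{26450}{40 + 10 \left(-1 + 7\right)^{2}} = 14146 \left(- \frac{1}{28803}\right) - \frac{26450}{40 + 10 \cdot 6^{2}} = - \frac{14146}{28803} - \frac{26450}{40 + 10 \cdot 36} = - \frac{14146}{28803} - \frac{26450}{40 + 360} = - \frac{14146}{28803} - \frac{26450}{400} = - \frac{14146}{28803} - \frac{529}{8} = - \frac{15349955}{230424}$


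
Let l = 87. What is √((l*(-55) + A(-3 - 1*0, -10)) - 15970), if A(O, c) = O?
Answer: I*√20758 ≈ 144.08*I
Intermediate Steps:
√((l*(-55) + A(-3 - 1*0, -10)) - 15970) = √((87*(-55) + (-3 - 1*0)) - 15970) = √((-4785 + (-3 + 0)) - 15970) = √((-4785 - 3) - 15970) = √(-4788 - 15970) = √(-20758) = I*√20758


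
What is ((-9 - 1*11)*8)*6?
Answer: -960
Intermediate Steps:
((-9 - 1*11)*8)*6 = ((-9 - 11)*8)*6 = -20*8*6 = -160*6 = -960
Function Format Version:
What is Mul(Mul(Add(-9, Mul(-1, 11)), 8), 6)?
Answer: -960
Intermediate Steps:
Mul(Mul(Add(-9, Mul(-1, 11)), 8), 6) = Mul(Mul(Add(-9, -11), 8), 6) = Mul(Mul(-20, 8), 6) = Mul(-160, 6) = -960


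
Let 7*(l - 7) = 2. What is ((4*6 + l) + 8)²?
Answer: 75625/49 ≈ 1543.4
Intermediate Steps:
l = 51/7 (l = 7 + (⅐)*2 = 7 + 2/7 = 51/7 ≈ 7.2857)
((4*6 + l) + 8)² = ((4*6 + 51/7) + 8)² = ((24 + 51/7) + 8)² = (219/7 + 8)² = (275/7)² = 75625/49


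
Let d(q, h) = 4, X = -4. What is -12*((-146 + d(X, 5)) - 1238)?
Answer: 16560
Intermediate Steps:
-12*((-146 + d(X, 5)) - 1238) = -12*((-146 + 4) - 1238) = -12*(-142 - 1238) = -12*(-1380) = 16560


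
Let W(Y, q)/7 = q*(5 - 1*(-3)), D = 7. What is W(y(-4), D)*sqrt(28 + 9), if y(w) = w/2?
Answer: 392*sqrt(37) ≈ 2384.4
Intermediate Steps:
y(w) = w/2 (y(w) = w*(1/2) = w/2)
W(Y, q) = 56*q (W(Y, q) = 7*(q*(5 - 1*(-3))) = 7*(q*(5 + 3)) = 7*(q*8) = 7*(8*q) = 56*q)
W(y(-4), D)*sqrt(28 + 9) = (56*7)*sqrt(28 + 9) = 392*sqrt(37)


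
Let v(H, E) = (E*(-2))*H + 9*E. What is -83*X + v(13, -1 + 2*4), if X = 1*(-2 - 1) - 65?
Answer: 5525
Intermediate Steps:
v(H, E) = 9*E - 2*E*H (v(H, E) = (-2*E)*H + 9*E = -2*E*H + 9*E = 9*E - 2*E*H)
X = -68 (X = 1*(-3) - 65 = -3 - 65 = -68)
-83*X + v(13, -1 + 2*4) = -83*(-68) + (-1 + 2*4)*(9 - 2*13) = 5644 + (-1 + 8)*(9 - 26) = 5644 + 7*(-17) = 5644 - 119 = 5525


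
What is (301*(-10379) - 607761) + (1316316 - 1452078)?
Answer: -3867602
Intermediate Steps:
(301*(-10379) - 607761) + (1316316 - 1452078) = (-3124079 - 607761) - 135762 = -3731840 - 135762 = -3867602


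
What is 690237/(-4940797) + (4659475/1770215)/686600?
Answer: -33556458896384057/240207640610653720 ≈ -0.13970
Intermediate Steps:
690237/(-4940797) + (4659475/1770215)/686600 = 690237*(-1/4940797) + (4659475*(1/1770215))*(1/686600) = -690237/4940797 + (931895/354043)*(1/686600) = -690237/4940797 + 186379/48617184760 = -33556458896384057/240207640610653720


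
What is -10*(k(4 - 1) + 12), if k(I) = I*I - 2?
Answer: -190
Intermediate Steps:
k(I) = -2 + I² (k(I) = I² - 2 = -2 + I²)
-10*(k(4 - 1) + 12) = -10*((-2 + (4 - 1)²) + 12) = -10*((-2 + 3²) + 12) = -10*((-2 + 9) + 12) = -10*(7 + 12) = -10*19 = -190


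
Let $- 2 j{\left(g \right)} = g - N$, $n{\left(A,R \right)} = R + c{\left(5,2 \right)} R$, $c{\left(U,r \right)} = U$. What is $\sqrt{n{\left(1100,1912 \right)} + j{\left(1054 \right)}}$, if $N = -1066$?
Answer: $2 \sqrt{2603} \approx 102.04$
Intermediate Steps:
$n{\left(A,R \right)} = 6 R$ ($n{\left(A,R \right)} = R + 5 R = 6 R$)
$j{\left(g \right)} = -533 - \frac{g}{2}$ ($j{\left(g \right)} = - \frac{g - -1066}{2} = - \frac{g + 1066}{2} = - \frac{1066 + g}{2} = -533 - \frac{g}{2}$)
$\sqrt{n{\left(1100,1912 \right)} + j{\left(1054 \right)}} = \sqrt{6 \cdot 1912 - 1060} = \sqrt{11472 - 1060} = \sqrt{10412} = 2 \sqrt{2603}$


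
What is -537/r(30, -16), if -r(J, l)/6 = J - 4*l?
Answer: 179/188 ≈ 0.95213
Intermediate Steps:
r(J, l) = -6*J + 24*l (r(J, l) = -6*(J - 4*l) = -6*J + 24*l)
-537/r(30, -16) = -537/(-6*30 + 24*(-16)) = -537/(-180 - 384) = -537/(-564) = -537*(-1/564) = 179/188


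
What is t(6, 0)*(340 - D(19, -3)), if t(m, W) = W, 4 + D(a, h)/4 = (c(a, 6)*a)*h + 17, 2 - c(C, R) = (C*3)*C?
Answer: 0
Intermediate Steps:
c(C, R) = 2 - 3*C² (c(C, R) = 2 - C*3*C = 2 - 3*C*C = 2 - 3*C²)
D(a, h) = 52 + 4*a*h*(2 - 3*a²) (D(a, h) = -16 + 4*(((2 - 3*a²)*a)*h + 17) = -16 + 4*((a*(2 - 3*a²))*h + 17) = -16 + 4*(a*h*(2 - 3*a²) + 17) = -16 + 4*(17 + a*h*(2 - 3*a²)) = -16 + (68 + 4*a*h*(2 - 3*a²)) = 52 + 4*a*h*(2 - 3*a²))
t(6, 0)*(340 - D(19, -3)) = 0*(340 - (52 - 4*19*(-3)*(-2 + 3*19²))) = 0*(340 - (52 - 4*19*(-3)*(-2 + 3*361))) = 0*(340 - (52 - 4*19*(-3)*(-2 + 1083))) = 0*(340 - (52 - 4*19*(-3)*1081)) = 0*(340 - (52 + 246468)) = 0*(340 - 1*246520) = 0*(340 - 246520) = 0*(-246180) = 0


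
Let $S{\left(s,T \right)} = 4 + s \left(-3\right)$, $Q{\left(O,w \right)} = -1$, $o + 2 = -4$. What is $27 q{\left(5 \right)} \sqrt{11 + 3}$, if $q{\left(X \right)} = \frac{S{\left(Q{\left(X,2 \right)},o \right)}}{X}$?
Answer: $\frac{189 \sqrt{14}}{5} \approx 141.43$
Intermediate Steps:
$o = -6$ ($o = -2 - 4 = -6$)
$S{\left(s,T \right)} = 4 - 3 s$
$q{\left(X \right)} = \frac{7}{X}$ ($q{\left(X \right)} = \frac{4 - -3}{X} = \frac{4 + 3}{X} = \frac{7}{X}$)
$27 q{\left(5 \right)} \sqrt{11 + 3} = 27 \cdot \frac{7}{5} \sqrt{11 + 3} = 27 \cdot 7 \cdot \frac{1}{5} \sqrt{14} = 27 \cdot \frac{7}{5} \sqrt{14} = \frac{189 \sqrt{14}}{5}$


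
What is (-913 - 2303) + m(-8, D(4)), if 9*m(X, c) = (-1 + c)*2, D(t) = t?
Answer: -9646/3 ≈ -3215.3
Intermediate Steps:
m(X, c) = -2/9 + 2*c/9 (m(X, c) = ((-1 + c)*2)/9 = (-2 + 2*c)/9 = -2/9 + 2*c/9)
(-913 - 2303) + m(-8, D(4)) = (-913 - 2303) + (-2/9 + (2/9)*4) = -3216 + (-2/9 + 8/9) = -3216 + ⅔ = -9646/3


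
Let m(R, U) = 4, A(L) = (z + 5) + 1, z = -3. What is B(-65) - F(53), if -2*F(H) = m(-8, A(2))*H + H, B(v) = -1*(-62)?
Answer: 389/2 ≈ 194.50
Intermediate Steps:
B(v) = 62
A(L) = 3 (A(L) = (-3 + 5) + 1 = 2 + 1 = 3)
F(H) = -5*H/2 (F(H) = -(4*H + H)/2 = -5*H/2)
B(-65) - F(53) = 62 - (-5)*53/2 = 62 - 1*(-265/2) = 62 + 265/2 = 389/2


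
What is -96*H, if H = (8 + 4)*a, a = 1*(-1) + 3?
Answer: -2304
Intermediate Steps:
a = 2 (a = -1 + 3 = 2)
H = 24 (H = (8 + 4)*2 = 12*2 = 24)
-96*H = -96*24 = -2304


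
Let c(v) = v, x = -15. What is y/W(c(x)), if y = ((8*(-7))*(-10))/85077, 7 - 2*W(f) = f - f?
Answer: 160/85077 ≈ 0.0018806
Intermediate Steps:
W(f) = 7/2 (W(f) = 7/2 - (f - f)/2 = 7/2 - 1/2*0 = 7/2 + 0 = 7/2)
y = 560/85077 (y = -56*(-10)*(1/85077) = 560*(1/85077) = 560/85077 ≈ 0.0065823)
y/W(c(x)) = 560/(85077*(7/2)) = (560/85077)*(2/7) = 160/85077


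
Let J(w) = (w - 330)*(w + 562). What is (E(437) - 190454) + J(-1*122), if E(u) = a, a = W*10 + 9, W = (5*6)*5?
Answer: -387825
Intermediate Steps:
W = 150 (W = 30*5 = 150)
a = 1509 (a = 150*10 + 9 = 1500 + 9 = 1509)
E(u) = 1509
J(w) = (-330 + w)*(562 + w)
(E(437) - 190454) + J(-1*122) = (1509 - 190454) + (-185460 + (-1*122)² + 232*(-1*122)) = -188945 + (-185460 + (-122)² + 232*(-122)) = -188945 + (-185460 + 14884 - 28304) = -188945 - 198880 = -387825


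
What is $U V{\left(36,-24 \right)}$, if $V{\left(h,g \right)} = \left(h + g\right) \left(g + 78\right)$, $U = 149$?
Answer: $96552$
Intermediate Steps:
$V{\left(h,g \right)} = \left(78 + g\right) \left(g + h\right)$ ($V{\left(h,g \right)} = \left(g + h\right) \left(78 + g\right) = \left(78 + g\right) \left(g + h\right)$)
$U V{\left(36,-24 \right)} = 149 \left(\left(-24\right)^{2} + 78 \left(-24\right) + 78 \cdot 36 - 864\right) = 149 \left(576 - 1872 + 2808 - 864\right) = 149 \cdot 648 = 96552$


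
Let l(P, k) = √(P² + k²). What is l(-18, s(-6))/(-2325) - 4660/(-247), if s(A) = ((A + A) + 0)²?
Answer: 4660/247 - 6*√65/775 ≈ 18.804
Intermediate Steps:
s(A) = 4*A² (s(A) = (2*A + 0)² = (2*A)² = 4*A²)
l(-18, s(-6))/(-2325) - 4660/(-247) = √((-18)² + (4*(-6)²)²)/(-2325) - 4660/(-247) = √(324 + (4*36)²)*(-1/2325) - 4660*(-1/247) = √(324 + 144²)*(-1/2325) + 4660/247 = √(324 + 20736)*(-1/2325) + 4660/247 = √21060*(-1/2325) + 4660/247 = (18*√65)*(-1/2325) + 4660/247 = -6*√65/775 + 4660/247 = 4660/247 - 6*√65/775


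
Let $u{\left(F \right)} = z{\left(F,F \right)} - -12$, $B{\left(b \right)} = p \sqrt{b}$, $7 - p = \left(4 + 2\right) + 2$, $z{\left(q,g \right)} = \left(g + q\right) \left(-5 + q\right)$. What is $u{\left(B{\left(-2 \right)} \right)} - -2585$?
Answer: $2593 + 10 i \sqrt{2} \approx 2593.0 + 14.142 i$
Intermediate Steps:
$z{\left(q,g \right)} = \left(-5 + q\right) \left(g + q\right)$
$p = -1$ ($p = 7 - \left(\left(4 + 2\right) + 2\right) = 7 - \left(6 + 2\right) = 7 - 8 = -1$)
$B{\left(b \right)} = - \sqrt{b}$
$u{\left(F \right)} = 12 - 10 F + 2 F^{2}$ ($u{\left(F \right)} = \left(F^{2} - 5 F - 5 F + F F\right) - -12 = \left(F^{2} - 5 F - 5 F + F^{2}\right) + 12 = \left(- 10 F + 2 F^{2}\right) + 12 = 12 - 10 F + 2 F^{2}$)
$u{\left(B{\left(-2 \right)} \right)} - -2585 = \left(12 - 10 \left(- \sqrt{-2}\right) + 2 \left(- \sqrt{-2}\right)^{2}\right) - -2585 = \left(12 - 10 \left(- i \sqrt{2}\right) + 2 \left(- i \sqrt{2}\right)^{2}\right) + 2585 = \left(12 + 10 i \sqrt{2} + 2 \left(-2\right)\right) + 2585 = \left(12 + 10 i \sqrt{2} - 4\right) + 2585 = \left(8 + 10 i \sqrt{2}\right) + 2585 = 2593 + 10 i \sqrt{2}$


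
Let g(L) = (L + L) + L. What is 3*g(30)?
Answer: 270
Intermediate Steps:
g(L) = 3*L (g(L) = 2*L + L = 3*L)
3*g(30) = 3*(3*30) = 3*90 = 270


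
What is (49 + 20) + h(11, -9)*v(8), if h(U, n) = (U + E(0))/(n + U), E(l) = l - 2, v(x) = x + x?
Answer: 141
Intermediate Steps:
v(x) = 2*x
E(l) = -2 + l
h(U, n) = (-2 + U)/(U + n) (h(U, n) = (U + (-2 + 0))/(n + U) = (U - 2)/(U + n) = (-2 + U)/(U + n))
(49 + 20) + h(11, -9)*v(8) = (49 + 20) + ((-2 + 11)/(11 - 9))*(2*8) = 69 + (9/2)*16 = 69 + 72 = 141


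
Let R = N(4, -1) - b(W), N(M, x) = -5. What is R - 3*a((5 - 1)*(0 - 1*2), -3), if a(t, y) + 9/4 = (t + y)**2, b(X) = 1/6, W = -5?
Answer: -4337/12 ≈ -361.42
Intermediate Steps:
b(X) = 1/6
a(t, y) = -9/4 + (t + y)**2
R = -31/6 (R = -5 - 1*1/6 = -5 - 1/6 = -31/6 ≈ -5.1667)
R - 3*a((5 - 1)*(0 - 1*2), -3) = -31/6 - 3*(-9/4 + ((5 - 1)*(0 - 1*2) - 3)**2) = -31/6 - 3*(-9/4 + (4*(0 - 2) - 3)**2) = -31/6 - 3*(-9/4 + (4*(-2) - 3)**2) = -31/6 - 3*(-9/4 + (-8 - 3)**2) = -31/6 - 3*(-9/4 + (-11)**2) = -31/6 - 3*(-9/4 + 121) = -31/6 - 3*475/4 = -31/6 - 1425/4 = -4337/12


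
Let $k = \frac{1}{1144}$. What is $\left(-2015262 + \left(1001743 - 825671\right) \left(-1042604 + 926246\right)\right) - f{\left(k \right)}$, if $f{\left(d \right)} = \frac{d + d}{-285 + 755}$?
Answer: $- \frac{5508370575055921}{268840} \approx -2.0489 \cdot 10^{10}$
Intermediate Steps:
$k = \frac{1}{1144} \approx 0.00087413$
$f{\left(d \right)} = \frac{d}{235}$ ($f{\left(d \right)} = \frac{2 d}{470} = 2 d \frac{1}{470} = \frac{d}{235}$)
$\left(-2015262 + \left(1001743 - 825671\right) \left(-1042604 + 926246\right)\right) - f{\left(k \right)} = \left(-2015262 + \left(1001743 - 825671\right) \left(-1042604 + 926246\right)\right) - \frac{1}{235} \cdot \frac{1}{1144} = \left(-2015262 + 176072 \left(-116358\right)\right) - \frac{1}{268840} = \left(-2015262 - 20487385776\right) - \frac{1}{268840} = -20489401038 - \frac{1}{268840} = - \frac{5508370575055921}{268840}$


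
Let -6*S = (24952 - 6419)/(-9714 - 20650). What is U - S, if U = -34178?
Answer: -6226703285/182184 ≈ -34178.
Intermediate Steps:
S = 18533/182184 (S = -(24952 - 6419)/(6*(-9714 - 20650)) = -18533/(6*(-30364)) = -18533*(-1)/(6*30364) = -⅙*(-18533/30364) = 18533/182184 ≈ 0.10173)
U - S = -34178 - 1*18533/182184 = -34178 - 18533/182184 = -6226703285/182184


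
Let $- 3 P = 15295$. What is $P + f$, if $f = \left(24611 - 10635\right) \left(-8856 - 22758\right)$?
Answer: $- \frac{1325527087}{3} \approx -4.4184 \cdot 10^{8}$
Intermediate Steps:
$P = - \frac{15295}{3}$ ($P = \left(- \frac{1}{3}\right) 15295 = - \frac{15295}{3} \approx -5098.3$)
$f = -441837264$ ($f = 13976 \left(-31614\right) = -441837264$)
$P + f = - \frac{15295}{3} - 441837264 = - \frac{1325527087}{3}$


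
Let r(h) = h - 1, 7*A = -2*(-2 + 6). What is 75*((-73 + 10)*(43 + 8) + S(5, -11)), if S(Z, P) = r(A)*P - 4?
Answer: -1676550/7 ≈ -2.3951e+5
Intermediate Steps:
A = -8/7 (A = (-2*(-2 + 6))/7 = (-2*4)/7 = (⅐)*(-8) = -8/7 ≈ -1.1429)
r(h) = -1 + h
S(Z, P) = -4 - 15*P/7 (S(Z, P) = (-1 - 8/7)*P - 4 = -15*P/7 - 4 = -4 - 15*P/7)
75*((-73 + 10)*(43 + 8) + S(5, -11)) = 75*((-73 + 10)*(43 + 8) + (-4 - 15/7*(-11))) = 75*(-63*51 + (-4 + 165/7)) = 75*(-3213 + 137/7) = 75*(-22354/7) = -1676550/7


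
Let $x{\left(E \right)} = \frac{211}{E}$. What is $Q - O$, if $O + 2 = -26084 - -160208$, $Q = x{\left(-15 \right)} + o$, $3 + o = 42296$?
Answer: $- \frac{1377646}{15} \approx -91843.0$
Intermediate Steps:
$o = 42293$ ($o = -3 + 42296 = 42293$)
$Q = \frac{634184}{15}$ ($Q = \frac{211}{-15} + 42293 = 211 \left(- \frac{1}{15}\right) + 42293 = - \frac{211}{15} + 42293 = \frac{634184}{15} \approx 42279.0$)
$O = 134122$ ($O = -2 - -134124 = -2 + \left(-26084 + 160208\right) = -2 + 134124 = 134122$)
$Q - O = \frac{634184}{15} - 134122 = - \frac{1377646}{15}$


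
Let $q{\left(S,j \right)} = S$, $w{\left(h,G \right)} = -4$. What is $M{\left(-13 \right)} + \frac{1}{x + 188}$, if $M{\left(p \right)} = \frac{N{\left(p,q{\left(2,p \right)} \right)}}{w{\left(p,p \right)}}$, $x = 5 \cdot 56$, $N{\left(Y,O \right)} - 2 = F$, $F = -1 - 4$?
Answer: $\frac{88}{117} \approx 0.75214$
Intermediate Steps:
$F = -5$ ($F = -1 - 4 = -5$)
$N{\left(Y,O \right)} = -3$ ($N{\left(Y,O \right)} = 2 - 5 = -3$)
$x = 280$
$M{\left(p \right)} = \frac{3}{4}$ ($M{\left(p \right)} = - \frac{3}{-4} = \left(-3\right) \left(- \frac{1}{4}\right) = \frac{3}{4}$)
$M{\left(-13 \right)} + \frac{1}{x + 188} = \frac{3}{4} + \frac{1}{280 + 188} = \frac{3}{4} + \frac{1}{468} = \frac{88}{117}$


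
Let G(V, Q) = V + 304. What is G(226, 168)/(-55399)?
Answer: -530/55399 ≈ -0.0095670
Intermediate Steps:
G(V, Q) = 304 + V
G(226, 168)/(-55399) = (304 + 226)/(-55399) = 530*(-1/55399) = -530/55399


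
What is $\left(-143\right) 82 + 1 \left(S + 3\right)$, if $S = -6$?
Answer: $-11729$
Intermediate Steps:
$\left(-143\right) 82 + 1 \left(S + 3\right) = \left(-143\right) 82 + 1 \left(-6 + 3\right) = -11726 + 1 \left(-3\right) = -11726 - 3 = -11729$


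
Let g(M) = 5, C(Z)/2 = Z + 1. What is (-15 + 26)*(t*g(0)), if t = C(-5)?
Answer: -440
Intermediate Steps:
C(Z) = 2 + 2*Z (C(Z) = 2*(Z + 1) = 2*(1 + Z) = 2 + 2*Z)
t = -8 (t = 2 + 2*(-5) = 2 - 10 = -8)
(-15 + 26)*(t*g(0)) = (-15 + 26)*(-8*5) = 11*(-40) = -440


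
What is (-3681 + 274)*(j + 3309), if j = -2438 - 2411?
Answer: 5246780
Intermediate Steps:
j = -4849
(-3681 + 274)*(j + 3309) = (-3681 + 274)*(-4849 + 3309) = -3407*(-1540) = 5246780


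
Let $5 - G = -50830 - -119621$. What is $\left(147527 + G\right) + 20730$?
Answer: $99471$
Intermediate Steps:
$G = -68786$ ($G = 5 - \left(-50830 - -119621\right) = 5 - \left(-50830 + 119621\right) = 5 - 68791 = -68786$)
$\left(147527 + G\right) + 20730 = \left(147527 - 68786\right) + 20730 = 78741 + 20730 = 99471$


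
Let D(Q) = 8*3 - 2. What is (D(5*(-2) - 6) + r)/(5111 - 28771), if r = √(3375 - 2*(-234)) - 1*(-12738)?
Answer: -638/1183 - 3*√427/23660 ≈ -0.54193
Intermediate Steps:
r = 12738 + 3*√427 (r = √(3375 + 468) + 12738 = √3843 + 12738 = 3*√427 + 12738 = 12738 + 3*√427 ≈ 12800.)
D(Q) = 22 (D(Q) = 24 - 2 = 22)
(D(5*(-2) - 6) + r)/(5111 - 28771) = (22 + (12738 + 3*√427))/(5111 - 28771) = (12760 + 3*√427)/(-23660) = (12760 + 3*√427)*(-1/23660) = -638/1183 - 3*√427/23660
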